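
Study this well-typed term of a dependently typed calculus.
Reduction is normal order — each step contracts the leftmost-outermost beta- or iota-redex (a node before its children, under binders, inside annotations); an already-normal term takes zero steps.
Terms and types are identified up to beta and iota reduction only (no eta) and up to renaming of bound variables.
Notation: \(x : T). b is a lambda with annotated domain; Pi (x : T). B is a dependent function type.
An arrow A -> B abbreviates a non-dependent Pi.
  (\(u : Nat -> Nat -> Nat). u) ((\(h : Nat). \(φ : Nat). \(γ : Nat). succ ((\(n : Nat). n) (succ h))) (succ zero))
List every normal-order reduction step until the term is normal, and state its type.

reduction (normal order):
  (\(u : Nat -> Nat -> Nat). u) ((\(h : Nat). \(φ : Nat). \(γ : Nat). succ ((\(n : Nat). n) (succ h))) (succ zero))
  ~> (\(u : Nat). \(h : Nat). \(φ : Nat). succ ((\(γ : Nat). γ) (succ u))) (succ zero)
  ~> \(u : Nat). \(h : Nat). succ ((\(φ : Nat). φ) (succ (succ zero)))
  ~> \(u : Nat). \(h : Nat). succ (succ (succ zero))
inferred type:
  Nat -> Nat -> Nat


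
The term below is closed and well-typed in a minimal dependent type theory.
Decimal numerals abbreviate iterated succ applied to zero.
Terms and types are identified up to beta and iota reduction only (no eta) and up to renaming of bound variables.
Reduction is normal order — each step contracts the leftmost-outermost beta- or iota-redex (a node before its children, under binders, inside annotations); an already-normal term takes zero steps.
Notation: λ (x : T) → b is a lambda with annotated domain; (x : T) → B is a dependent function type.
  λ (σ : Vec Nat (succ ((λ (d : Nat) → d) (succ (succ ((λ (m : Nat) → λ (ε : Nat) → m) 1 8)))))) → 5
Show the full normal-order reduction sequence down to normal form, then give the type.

normal-order reduction sequence:
  λ (σ : Vec Nat (succ ((λ (d : Nat) → d) (succ (succ ((λ (m : Nat) → λ (ε : Nat) → m) 1 8)))))) → 5
  ~> λ (σ : Vec Nat (succ (succ (succ ((λ (d : Nat) → λ (m : Nat) → d) 1 8))))) → 5
  ~> λ (σ : Vec Nat (succ (succ (succ ((λ (d : Nat) → 1) 8))))) → 5
  ~> λ (σ : Vec Nat 4) → 5
type:
  (σ : Vec Nat 4) → Nat


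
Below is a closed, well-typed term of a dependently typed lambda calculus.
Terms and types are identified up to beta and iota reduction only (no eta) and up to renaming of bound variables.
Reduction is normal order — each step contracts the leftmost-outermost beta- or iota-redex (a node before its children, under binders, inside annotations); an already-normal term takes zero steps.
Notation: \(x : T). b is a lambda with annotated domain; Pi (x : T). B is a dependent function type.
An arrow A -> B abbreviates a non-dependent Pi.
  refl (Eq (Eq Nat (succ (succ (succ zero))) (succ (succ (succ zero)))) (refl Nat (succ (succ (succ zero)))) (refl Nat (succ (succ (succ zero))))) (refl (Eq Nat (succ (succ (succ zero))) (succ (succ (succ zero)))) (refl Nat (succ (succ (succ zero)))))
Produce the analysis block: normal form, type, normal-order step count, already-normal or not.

resulting normal form:
  refl (Eq (Eq Nat (succ (succ (succ zero))) (succ (succ (succ zero)))) (refl Nat (succ (succ (succ zero)))) (refl Nat (succ (succ (succ zero))))) (refl (Eq Nat (succ (succ (succ zero))) (succ (succ (succ zero)))) (refl Nat (succ (succ (succ zero)))))
the term's type:
  Eq (Eq (Eq Nat (succ (succ (succ zero))) (succ (succ (succ zero)))) (refl Nat (succ (succ (succ zero)))) (refl Nat (succ (succ (succ zero))))) (refl (Eq Nat (succ (succ (succ zero))) (succ (succ (succ zero)))) (refl Nat (succ (succ (succ zero))))) (refl (Eq Nat (succ (succ (succ zero))) (succ (succ (succ zero)))) (refl Nat (succ (succ (succ zero)))))
normal-order step count: 0
term was already normal: yes


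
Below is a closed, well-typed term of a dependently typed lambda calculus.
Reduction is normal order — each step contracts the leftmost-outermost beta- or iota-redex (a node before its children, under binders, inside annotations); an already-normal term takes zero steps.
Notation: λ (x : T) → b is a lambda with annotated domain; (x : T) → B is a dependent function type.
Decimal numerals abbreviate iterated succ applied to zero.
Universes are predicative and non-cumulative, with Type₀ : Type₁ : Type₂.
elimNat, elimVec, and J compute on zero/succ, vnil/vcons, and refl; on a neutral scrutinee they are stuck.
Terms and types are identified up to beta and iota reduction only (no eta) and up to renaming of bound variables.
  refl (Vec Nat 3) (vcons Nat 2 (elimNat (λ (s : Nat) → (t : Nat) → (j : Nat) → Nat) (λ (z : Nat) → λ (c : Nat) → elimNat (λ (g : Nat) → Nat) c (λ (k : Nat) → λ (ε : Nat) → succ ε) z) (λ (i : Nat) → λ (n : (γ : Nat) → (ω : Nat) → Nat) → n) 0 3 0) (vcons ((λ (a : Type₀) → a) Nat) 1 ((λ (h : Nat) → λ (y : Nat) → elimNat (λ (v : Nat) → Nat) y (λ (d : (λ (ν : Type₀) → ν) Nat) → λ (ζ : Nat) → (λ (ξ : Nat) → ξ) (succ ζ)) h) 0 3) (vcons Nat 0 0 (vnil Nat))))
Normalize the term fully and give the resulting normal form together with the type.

normal form:
  refl (Vec Nat 3) (vcons Nat 2 3 (vcons Nat 1 3 (vcons Nat 0 0 (vnil Nat))))
type:
  Eq (Vec Nat 3) (vcons Nat 2 3 (vcons Nat 1 3 (vcons Nat 0 0 (vnil Nat)))) (vcons Nat 2 3 (vcons Nat 1 3 (vcons Nat 0 0 (vnil Nat))))
observation: the term reaches its normal form after 17 normal-order steps.


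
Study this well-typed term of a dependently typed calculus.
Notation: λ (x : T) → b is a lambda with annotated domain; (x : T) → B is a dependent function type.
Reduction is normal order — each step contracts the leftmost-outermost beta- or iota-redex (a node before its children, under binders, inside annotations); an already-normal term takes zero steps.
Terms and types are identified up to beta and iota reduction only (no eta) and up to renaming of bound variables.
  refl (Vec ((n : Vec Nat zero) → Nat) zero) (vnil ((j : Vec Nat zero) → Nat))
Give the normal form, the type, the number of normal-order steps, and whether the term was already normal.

reduced normal form:
  refl (Vec ((n : Vec Nat zero) → Nat) zero) (vnil ((j : Vec Nat zero) → Nat))
inferred type:
  Eq (Vec ((n : Vec Nat zero) → Nat) zero) (vnil ((j : Vec Nat zero) → Nat)) (vnil ((ξ : Vec Nat zero) → Nat))
reduction steps (normal order): 0
started in normal form: yes


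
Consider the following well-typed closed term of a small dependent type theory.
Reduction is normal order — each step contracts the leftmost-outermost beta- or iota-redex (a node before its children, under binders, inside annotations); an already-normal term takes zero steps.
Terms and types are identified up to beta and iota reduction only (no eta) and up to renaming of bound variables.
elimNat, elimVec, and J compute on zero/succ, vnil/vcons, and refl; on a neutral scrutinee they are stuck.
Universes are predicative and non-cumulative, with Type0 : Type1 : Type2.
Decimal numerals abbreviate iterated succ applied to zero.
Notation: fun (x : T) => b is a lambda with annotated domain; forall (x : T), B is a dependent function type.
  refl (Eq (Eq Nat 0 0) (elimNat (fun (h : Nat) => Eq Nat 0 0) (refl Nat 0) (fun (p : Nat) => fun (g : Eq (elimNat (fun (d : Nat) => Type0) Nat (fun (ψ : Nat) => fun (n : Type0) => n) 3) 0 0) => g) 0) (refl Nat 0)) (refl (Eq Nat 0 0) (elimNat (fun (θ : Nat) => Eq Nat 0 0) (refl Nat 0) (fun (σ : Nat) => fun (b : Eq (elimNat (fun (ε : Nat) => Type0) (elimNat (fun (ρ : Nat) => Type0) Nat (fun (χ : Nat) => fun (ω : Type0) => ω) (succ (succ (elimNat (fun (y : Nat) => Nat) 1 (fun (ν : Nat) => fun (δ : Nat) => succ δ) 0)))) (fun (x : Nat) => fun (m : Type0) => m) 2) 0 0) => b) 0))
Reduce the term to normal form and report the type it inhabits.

resulting normal form:
  refl (Eq (Eq Nat 0 0) (refl Nat 0) (refl Nat 0)) (refl (Eq Nat 0 0) (refl Nat 0))
inferred type:
  Eq (Eq (Eq Nat 0 0) (refl Nat 0) (refl Nat 0)) (refl (Eq Nat 0 0) (refl Nat 0)) (refl (Eq Nat 0 0) (refl Nat 0))
observation: the first redex contracted is an elimNat iota-redex; the normal form is reached in 2 normal-order steps.


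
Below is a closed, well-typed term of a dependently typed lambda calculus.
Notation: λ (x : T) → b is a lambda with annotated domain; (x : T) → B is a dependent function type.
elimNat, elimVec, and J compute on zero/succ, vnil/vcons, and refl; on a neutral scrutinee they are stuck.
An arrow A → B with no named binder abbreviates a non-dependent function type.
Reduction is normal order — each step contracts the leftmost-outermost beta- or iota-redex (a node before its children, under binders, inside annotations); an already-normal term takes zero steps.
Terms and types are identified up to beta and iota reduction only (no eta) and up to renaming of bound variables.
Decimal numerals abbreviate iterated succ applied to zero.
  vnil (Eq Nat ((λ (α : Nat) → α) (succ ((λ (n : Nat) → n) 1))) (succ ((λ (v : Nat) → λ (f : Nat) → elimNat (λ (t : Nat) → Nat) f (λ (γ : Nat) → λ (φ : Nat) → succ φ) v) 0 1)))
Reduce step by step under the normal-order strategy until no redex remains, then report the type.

normal-order reduction:
  vnil (Eq Nat ((λ (α : Nat) → α) (succ ((λ (n : Nat) → n) 1))) (succ ((λ (v : Nat) → λ (f : Nat) → elimNat (λ (t : Nat) → Nat) f (λ (γ : Nat) → λ (φ : Nat) → succ φ) v) 0 1)))
  ~> vnil (Eq Nat (succ ((λ (α : Nat) → α) 1)) (succ ((λ (n : Nat) → λ (v : Nat) → elimNat (λ (f : Nat) → Nat) v (λ (t : Nat) → λ (γ : Nat) → succ γ) n) 0 1)))
  ~> vnil (Eq Nat 2 (succ ((λ (α : Nat) → λ (n : Nat) → elimNat (λ (v : Nat) → Nat) n (λ (f : Nat) → λ (t : Nat) → succ t) α) 0 1)))
  ~> vnil (Eq Nat 2 (succ ((λ (α : Nat) → elimNat (λ (n : Nat) → Nat) α (λ (v : Nat) → λ (f : Nat) → succ f) 0) 1)))
  ~> vnil (Eq Nat 2 (succ (elimNat (λ (α : Nat) → Nat) 1 (λ (n : Nat) → λ (v : Nat) → succ v) 0)))
  ~> vnil (Eq Nat 2 2)
type:
  Vec (Eq Nat 2 2) 0


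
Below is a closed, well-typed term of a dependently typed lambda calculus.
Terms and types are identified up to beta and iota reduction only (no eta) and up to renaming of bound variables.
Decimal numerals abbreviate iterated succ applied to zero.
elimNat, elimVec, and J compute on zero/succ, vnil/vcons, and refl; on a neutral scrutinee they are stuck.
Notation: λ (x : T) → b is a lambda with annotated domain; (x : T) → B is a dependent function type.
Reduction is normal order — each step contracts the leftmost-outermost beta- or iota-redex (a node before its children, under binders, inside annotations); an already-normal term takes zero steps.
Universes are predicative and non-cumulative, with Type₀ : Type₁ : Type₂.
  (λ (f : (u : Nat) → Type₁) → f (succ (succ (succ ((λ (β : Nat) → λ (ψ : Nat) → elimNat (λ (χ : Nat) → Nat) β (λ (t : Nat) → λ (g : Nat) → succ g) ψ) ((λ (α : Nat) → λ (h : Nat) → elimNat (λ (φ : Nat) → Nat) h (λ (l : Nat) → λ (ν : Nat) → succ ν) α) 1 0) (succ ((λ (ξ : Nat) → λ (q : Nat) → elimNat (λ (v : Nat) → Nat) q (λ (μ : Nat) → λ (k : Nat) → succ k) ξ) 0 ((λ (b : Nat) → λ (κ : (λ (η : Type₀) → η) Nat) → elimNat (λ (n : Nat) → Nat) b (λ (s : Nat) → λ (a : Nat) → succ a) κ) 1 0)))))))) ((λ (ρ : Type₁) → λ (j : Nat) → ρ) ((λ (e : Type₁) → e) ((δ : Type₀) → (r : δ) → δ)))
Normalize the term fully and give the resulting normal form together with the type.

resulting normal form:
  (f : Type₀) → (u : f) → f
inferred type:
  Type₁
observation: normalization takes exactly 4 steps under the normal-order strategy.


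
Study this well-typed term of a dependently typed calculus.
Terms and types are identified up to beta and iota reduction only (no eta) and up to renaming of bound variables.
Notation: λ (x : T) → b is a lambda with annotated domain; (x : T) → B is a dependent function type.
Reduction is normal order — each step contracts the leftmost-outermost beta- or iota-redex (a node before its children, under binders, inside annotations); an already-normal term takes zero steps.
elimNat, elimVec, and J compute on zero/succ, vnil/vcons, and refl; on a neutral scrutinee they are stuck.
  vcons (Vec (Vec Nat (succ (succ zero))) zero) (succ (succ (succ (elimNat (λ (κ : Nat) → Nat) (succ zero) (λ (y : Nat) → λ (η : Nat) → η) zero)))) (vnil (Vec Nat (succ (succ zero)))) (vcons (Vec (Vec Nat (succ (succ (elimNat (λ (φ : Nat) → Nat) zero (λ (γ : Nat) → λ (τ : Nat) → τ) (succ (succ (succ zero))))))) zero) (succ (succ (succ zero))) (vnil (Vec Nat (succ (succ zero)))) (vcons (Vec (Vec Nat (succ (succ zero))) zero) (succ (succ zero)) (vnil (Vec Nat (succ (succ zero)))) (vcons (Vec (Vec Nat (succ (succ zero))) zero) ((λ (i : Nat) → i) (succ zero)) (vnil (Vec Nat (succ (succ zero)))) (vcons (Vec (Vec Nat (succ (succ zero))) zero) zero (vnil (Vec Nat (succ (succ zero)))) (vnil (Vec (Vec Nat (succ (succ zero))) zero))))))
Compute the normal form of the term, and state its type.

reduced normal form:
  vcons (Vec (Vec Nat (succ (succ zero))) zero) (succ (succ (succ (succ zero)))) (vnil (Vec Nat (succ (succ zero)))) (vcons (Vec (Vec Nat (succ (succ zero))) zero) (succ (succ (succ zero))) (vnil (Vec Nat (succ (succ zero)))) (vcons (Vec (Vec Nat (succ (succ zero))) zero) (succ (succ zero)) (vnil (Vec Nat (succ (succ zero)))) (vcons (Vec (Vec Nat (succ (succ zero))) zero) (succ zero) (vnil (Vec Nat (succ (succ zero)))) (vcons (Vec (Vec Nat (succ (succ zero))) zero) zero (vnil (Vec Nat (succ (succ zero)))) (vnil (Vec (Vec Nat (succ (succ zero))) zero))))))
inferred type:
  Vec (Vec (Vec Nat (succ (succ zero))) zero) (succ (succ (succ (succ (succ zero)))))
observation: normalization takes exactly 12 steps under the normal-order strategy.


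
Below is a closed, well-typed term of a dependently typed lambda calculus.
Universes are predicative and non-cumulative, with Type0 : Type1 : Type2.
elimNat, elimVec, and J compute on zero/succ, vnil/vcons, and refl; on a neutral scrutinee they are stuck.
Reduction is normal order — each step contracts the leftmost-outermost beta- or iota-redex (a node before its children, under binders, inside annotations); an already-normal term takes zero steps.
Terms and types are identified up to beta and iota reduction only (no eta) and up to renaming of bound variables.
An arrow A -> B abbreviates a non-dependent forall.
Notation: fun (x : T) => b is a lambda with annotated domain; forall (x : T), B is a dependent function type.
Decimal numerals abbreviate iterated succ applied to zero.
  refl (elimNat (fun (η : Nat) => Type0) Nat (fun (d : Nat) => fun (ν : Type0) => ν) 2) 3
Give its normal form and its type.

reduced normal form:
  refl Nat 3
the term's type:
  Eq Nat 3 3
observation: 7 normal-order steps normalize the term, beginning with an elimNat iota-redex.


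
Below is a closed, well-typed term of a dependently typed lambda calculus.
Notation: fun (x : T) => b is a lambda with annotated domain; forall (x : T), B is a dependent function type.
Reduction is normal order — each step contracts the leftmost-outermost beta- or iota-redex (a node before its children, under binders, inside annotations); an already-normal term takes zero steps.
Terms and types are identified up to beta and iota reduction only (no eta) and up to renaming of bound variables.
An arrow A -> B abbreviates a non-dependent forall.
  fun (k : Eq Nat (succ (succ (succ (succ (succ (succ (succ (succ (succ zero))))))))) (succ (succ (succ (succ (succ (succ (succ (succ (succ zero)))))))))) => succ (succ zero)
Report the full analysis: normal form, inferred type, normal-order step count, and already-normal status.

normal form:
  fun (k : Eq Nat (succ (succ (succ (succ (succ (succ (succ (succ (succ zero))))))))) (succ (succ (succ (succ (succ (succ (succ (succ (succ zero)))))))))) => succ (succ zero)
the term's type:
  Eq Nat (succ (succ (succ (succ (succ (succ (succ (succ (succ zero))))))))) (succ (succ (succ (succ (succ (succ (succ (succ (succ zero))))))))) -> Nat
reduction steps (normal order): 0
started in normal form: yes


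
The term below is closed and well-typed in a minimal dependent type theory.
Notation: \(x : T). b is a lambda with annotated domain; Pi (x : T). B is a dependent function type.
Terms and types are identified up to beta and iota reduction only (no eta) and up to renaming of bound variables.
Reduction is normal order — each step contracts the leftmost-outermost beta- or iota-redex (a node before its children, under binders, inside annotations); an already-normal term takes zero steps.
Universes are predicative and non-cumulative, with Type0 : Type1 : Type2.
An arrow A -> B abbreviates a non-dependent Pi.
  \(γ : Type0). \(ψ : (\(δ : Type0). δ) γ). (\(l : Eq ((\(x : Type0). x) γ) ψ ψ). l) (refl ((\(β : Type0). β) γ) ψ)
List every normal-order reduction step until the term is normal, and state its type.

reduction (normal order):
  \(γ : Type0). \(ψ : (\(δ : Type0). δ) γ). (\(l : Eq ((\(x : Type0). x) γ) ψ ψ). l) (refl ((\(β : Type0). β) γ) ψ)
  ~> \(γ : Type0). \(ψ : γ). (\(δ : Eq ((\(l : Type0). l) γ) ψ ψ). δ) (refl ((\(x : Type0). x) γ) ψ)
  ~> \(γ : Type0). \(ψ : γ). refl ((\(δ : Type0). δ) γ) ψ
  ~> \(γ : Type0). \(ψ : γ). refl γ ψ
inferred type:
  Pi (γ : Type0). Pi (ψ : γ). Eq γ ψ ψ


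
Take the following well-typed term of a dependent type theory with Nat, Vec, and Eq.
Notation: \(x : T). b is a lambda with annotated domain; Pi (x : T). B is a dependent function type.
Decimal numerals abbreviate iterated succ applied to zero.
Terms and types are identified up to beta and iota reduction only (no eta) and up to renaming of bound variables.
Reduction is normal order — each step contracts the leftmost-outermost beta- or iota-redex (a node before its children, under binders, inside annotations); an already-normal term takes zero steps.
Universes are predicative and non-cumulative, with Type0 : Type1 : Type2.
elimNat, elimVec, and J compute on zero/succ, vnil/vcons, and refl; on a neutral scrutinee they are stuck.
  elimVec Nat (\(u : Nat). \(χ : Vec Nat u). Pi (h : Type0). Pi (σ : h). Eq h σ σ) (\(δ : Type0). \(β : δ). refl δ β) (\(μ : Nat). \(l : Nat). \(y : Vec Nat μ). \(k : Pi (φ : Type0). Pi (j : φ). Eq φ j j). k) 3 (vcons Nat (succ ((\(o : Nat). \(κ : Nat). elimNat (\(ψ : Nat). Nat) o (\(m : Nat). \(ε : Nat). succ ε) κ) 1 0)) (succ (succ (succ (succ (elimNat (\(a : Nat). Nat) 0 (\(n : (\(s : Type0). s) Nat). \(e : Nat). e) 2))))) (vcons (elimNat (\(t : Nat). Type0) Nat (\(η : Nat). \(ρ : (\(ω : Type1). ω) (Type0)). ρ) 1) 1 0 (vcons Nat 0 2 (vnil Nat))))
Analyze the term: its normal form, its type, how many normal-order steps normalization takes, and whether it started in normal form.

resulting normal form:
  \(u : Type0). \(χ : u). refl u χ
type:
  Pi (u : Type0). Pi (χ : u). Eq u χ χ
normal-order step count: 16
already normal: no
first redex: an elimVec iota-redex


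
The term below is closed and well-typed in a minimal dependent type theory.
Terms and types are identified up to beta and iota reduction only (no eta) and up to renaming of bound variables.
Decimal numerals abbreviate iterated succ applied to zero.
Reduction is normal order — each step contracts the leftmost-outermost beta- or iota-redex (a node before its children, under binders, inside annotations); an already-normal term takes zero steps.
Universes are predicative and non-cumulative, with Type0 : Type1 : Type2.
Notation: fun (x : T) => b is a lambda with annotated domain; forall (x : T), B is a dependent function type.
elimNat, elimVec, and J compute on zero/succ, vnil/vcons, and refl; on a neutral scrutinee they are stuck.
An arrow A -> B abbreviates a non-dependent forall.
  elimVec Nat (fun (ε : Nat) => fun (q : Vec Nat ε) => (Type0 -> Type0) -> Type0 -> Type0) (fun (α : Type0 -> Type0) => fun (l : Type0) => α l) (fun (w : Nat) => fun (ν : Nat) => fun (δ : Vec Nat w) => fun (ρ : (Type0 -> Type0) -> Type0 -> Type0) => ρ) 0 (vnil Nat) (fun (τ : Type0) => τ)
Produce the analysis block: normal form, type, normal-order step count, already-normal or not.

reduced normal form:
  fun (ε : Type0) => ε
the term's type:
  Type0 -> Type0
reduction steps (normal order): 3
already normal: no
first redex: an elimVec iota-redex


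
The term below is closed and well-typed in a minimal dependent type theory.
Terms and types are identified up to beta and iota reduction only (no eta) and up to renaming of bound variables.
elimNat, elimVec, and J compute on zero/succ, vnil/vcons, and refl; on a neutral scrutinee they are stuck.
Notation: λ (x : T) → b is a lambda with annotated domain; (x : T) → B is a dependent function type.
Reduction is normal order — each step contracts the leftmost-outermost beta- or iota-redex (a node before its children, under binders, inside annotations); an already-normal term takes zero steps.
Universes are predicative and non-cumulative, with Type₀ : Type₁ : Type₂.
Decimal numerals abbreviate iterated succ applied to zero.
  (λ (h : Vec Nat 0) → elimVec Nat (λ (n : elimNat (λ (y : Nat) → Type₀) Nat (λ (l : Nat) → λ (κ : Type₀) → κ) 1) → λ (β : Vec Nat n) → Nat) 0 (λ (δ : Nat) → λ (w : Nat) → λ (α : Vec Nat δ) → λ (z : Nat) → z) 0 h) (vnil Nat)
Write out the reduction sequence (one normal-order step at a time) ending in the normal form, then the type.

reduction (normal order):
  (λ (h : Vec Nat 0) → elimVec Nat (λ (n : elimNat (λ (y : Nat) → Type₀) Nat (λ (l : Nat) → λ (κ : Type₀) → κ) 1) → λ (β : Vec Nat n) → Nat) 0 (λ (δ : Nat) → λ (w : Nat) → λ (α : Vec Nat δ) → λ (z : Nat) → z) 0 h) (vnil Nat)
  ~> elimVec Nat (λ (h : elimNat (λ (n : Nat) → Type₀) Nat (λ (y : Nat) → λ (l : Type₀) → l) 1) → λ (κ : Vec Nat h) → Nat) 0 (λ (β : Nat) → λ (δ : Nat) → λ (w : Vec Nat β) → λ (α : Nat) → α) 0 (vnil Nat)
  ~> 0
the term's type:
  Nat


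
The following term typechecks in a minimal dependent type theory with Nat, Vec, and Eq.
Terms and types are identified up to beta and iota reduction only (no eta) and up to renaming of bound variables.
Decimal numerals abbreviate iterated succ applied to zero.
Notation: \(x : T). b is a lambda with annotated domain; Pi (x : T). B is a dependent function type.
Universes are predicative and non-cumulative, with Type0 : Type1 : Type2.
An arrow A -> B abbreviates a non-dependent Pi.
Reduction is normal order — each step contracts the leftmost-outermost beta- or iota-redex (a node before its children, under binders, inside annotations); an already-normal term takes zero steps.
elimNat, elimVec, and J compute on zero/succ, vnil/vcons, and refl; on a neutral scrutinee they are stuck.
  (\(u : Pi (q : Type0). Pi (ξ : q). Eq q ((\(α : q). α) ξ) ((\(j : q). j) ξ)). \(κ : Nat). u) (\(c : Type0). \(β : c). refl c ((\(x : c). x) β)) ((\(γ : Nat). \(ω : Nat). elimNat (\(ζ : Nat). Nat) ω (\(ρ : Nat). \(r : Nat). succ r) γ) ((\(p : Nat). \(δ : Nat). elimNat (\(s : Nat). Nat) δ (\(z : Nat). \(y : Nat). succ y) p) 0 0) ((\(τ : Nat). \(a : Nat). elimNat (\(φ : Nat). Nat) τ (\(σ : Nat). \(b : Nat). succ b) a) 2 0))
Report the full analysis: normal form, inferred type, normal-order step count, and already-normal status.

reduced normal form:
  \(u : Type0). \(q : u). refl u q
type:
  Pi (u : Type0). Pi (q : u). Eq u q q
steps to reach normal form (normal order): 3
term was already normal: no
first contracted redex: a beta-redex


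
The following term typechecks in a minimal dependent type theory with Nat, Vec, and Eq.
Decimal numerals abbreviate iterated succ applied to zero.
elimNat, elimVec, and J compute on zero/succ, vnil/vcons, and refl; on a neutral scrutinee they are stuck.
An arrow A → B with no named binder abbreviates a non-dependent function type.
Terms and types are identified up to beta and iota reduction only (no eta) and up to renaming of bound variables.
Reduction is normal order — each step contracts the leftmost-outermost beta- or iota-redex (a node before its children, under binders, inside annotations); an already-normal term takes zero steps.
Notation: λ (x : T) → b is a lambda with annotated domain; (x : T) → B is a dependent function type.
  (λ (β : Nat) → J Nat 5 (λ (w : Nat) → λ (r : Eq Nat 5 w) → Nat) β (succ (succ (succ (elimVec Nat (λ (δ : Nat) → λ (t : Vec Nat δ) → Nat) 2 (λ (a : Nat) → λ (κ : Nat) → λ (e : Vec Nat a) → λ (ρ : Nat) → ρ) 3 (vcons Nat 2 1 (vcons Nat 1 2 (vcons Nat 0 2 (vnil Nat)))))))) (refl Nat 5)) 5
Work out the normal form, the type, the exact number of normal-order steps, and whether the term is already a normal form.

reduced normal form:
  5
the term's type:
  Nat
steps to reach normal form (normal order): 2
started in normal form: no
first redex: a beta-redex


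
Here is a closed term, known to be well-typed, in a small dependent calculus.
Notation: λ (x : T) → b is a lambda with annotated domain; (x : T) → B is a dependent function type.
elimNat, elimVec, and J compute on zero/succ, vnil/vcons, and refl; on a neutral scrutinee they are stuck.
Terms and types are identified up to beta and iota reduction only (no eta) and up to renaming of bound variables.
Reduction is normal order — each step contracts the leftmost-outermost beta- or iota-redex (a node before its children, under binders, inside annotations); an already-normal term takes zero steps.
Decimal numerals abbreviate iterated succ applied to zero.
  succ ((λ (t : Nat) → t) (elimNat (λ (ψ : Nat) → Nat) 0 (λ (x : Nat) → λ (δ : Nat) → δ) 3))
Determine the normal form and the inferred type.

normal form:
  1
the term's type:
  Nat
observation: the first redex contracted is a beta-redex; the normal form is reached in 11 normal-order steps.


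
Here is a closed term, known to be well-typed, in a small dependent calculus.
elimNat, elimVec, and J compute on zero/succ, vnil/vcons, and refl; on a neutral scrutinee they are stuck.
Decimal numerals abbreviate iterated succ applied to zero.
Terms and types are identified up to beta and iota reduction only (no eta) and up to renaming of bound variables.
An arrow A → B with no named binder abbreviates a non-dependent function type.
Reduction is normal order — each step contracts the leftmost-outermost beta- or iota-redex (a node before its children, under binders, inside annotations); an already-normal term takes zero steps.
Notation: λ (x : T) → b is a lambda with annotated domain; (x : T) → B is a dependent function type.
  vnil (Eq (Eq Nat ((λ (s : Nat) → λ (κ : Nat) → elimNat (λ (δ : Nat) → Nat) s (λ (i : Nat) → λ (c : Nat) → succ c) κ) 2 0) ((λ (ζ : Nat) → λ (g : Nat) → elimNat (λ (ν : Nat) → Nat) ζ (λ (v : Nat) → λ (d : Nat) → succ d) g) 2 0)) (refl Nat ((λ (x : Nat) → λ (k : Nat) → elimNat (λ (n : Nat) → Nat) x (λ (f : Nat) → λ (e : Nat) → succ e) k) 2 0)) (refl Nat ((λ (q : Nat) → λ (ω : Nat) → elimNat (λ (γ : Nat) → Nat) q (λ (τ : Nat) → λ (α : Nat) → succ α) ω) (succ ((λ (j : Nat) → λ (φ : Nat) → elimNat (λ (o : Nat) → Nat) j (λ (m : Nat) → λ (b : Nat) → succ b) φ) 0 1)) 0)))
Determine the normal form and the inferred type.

resulting normal form:
  vnil (Eq (Eq Nat 2 2) (refl Nat 2) (refl Nat 2))
inferred type:
  Vec (Eq (Eq Nat 2 2) (refl Nat 2) (refl Nat 2)) 0


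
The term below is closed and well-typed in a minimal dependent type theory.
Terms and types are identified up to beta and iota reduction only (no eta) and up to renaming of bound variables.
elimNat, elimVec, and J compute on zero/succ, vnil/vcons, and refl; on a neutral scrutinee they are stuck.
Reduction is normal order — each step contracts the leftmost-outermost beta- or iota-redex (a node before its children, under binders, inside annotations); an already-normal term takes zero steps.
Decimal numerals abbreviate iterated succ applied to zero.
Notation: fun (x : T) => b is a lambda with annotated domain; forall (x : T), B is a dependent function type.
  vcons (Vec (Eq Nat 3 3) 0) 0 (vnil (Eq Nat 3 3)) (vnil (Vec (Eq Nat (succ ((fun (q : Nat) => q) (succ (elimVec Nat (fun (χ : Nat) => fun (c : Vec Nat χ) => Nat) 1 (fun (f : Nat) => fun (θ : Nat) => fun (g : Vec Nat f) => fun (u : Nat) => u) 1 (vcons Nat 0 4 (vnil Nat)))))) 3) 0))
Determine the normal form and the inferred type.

normal form:
  vcons (Vec (Eq Nat 3 3) 0) 0 (vnil (Eq Nat 3 3)) (vnil (Vec (Eq Nat 3 3) 0))
inferred type:
  Vec (Vec (Eq Nat 3 3) 0) 1
observation: the first redex contracted is a beta-redex; the normal form is reached in 7 normal-order steps.


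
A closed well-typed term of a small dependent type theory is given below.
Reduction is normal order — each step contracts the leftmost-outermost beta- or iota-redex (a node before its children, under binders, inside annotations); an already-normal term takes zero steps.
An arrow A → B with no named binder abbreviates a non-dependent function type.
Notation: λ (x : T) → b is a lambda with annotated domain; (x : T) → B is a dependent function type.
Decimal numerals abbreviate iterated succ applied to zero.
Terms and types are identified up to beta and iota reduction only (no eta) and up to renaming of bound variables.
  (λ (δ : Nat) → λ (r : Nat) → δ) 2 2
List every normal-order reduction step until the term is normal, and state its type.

normal-order reduction:
  (λ (δ : Nat) → λ (r : Nat) → δ) 2 2
  ~> (λ (δ : Nat) → 2) 2
  ~> 2
inferred type:
  Nat


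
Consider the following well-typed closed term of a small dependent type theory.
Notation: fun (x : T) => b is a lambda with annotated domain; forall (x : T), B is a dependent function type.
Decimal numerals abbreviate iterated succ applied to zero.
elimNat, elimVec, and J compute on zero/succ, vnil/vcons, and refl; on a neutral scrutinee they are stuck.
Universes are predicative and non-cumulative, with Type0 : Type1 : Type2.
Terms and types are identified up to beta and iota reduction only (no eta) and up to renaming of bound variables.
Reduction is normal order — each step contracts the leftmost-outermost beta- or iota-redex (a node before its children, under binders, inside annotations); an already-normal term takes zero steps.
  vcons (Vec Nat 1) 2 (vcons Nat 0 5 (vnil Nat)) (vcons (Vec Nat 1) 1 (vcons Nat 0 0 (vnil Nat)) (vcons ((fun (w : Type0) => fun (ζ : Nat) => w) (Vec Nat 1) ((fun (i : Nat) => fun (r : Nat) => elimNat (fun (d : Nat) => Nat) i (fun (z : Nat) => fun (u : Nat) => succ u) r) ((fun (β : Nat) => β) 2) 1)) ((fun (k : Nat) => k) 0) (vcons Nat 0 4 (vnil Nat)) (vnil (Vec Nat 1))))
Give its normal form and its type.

normal form:
  vcons (Vec Nat 1) 2 (vcons Nat 0 5 (vnil Nat)) (vcons (Vec Nat 1) 1 (vcons Nat 0 0 (vnil Nat)) (vcons (Vec Nat 1) 0 (vcons Nat 0 4 (vnil Nat)) (vnil (Vec Nat 1))))
inferred type:
  Vec (Vec Nat 1) 3


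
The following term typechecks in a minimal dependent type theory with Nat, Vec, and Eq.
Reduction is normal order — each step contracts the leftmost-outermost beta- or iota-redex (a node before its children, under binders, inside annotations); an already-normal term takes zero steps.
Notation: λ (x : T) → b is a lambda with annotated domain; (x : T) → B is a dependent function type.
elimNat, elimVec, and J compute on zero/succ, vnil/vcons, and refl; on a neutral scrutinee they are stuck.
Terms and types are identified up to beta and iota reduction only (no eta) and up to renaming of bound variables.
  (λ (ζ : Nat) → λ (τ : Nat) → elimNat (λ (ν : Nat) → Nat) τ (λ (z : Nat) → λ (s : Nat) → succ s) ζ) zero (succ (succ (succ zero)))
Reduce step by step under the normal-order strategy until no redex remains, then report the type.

normal-order reduction:
  (λ (ζ : Nat) → λ (τ : Nat) → elimNat (λ (ν : Nat) → Nat) τ (λ (z : Nat) → λ (s : Nat) → succ s) ζ) zero (succ (succ (succ zero)))
  ~> (λ (ζ : Nat) → elimNat (λ (τ : Nat) → Nat) ζ (λ (ν : Nat) → λ (z : Nat) → succ z) zero) (succ (succ (succ zero)))
  ~> elimNat (λ (ζ : Nat) → Nat) (succ (succ (succ zero))) (λ (τ : Nat) → λ (ν : Nat) → succ ν) zero
  ~> succ (succ (succ zero))
type:
  Nat


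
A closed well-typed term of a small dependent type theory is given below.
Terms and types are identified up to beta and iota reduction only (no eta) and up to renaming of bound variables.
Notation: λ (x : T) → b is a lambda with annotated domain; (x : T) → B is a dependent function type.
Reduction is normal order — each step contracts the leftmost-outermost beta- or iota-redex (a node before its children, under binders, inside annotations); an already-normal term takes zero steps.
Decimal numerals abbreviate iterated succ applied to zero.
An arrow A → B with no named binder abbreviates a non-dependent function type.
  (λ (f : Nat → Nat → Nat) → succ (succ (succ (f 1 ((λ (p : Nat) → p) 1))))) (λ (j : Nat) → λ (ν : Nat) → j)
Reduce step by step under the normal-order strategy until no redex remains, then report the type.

normal-order reduction:
  (λ (f : Nat → Nat → Nat) → succ (succ (succ (f 1 ((λ (p : Nat) → p) 1))))) (λ (j : Nat) → λ (ν : Nat) → j)
  ~> succ (succ (succ ((λ (f : Nat) → λ (p : Nat) → f) 1 ((λ (j : Nat) → j) 1))))
  ~> succ (succ (succ ((λ (f : Nat) → 1) ((λ (p : Nat) → p) 1))))
  ~> 4
inferred type:
  Nat


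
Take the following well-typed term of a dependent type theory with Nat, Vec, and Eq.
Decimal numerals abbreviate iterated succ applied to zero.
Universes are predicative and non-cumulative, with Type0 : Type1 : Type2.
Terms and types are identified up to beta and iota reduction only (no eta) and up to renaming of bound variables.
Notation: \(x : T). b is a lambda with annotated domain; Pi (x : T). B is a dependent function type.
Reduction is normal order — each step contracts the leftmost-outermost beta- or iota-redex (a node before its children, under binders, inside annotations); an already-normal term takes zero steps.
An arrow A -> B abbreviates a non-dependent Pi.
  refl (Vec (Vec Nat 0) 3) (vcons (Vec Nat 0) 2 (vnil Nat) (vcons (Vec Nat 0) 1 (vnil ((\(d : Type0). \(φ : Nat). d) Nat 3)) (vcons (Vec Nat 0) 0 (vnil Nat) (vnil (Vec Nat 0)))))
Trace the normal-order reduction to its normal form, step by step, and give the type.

normal-order reduction sequence:
  refl (Vec (Vec Nat 0) 3) (vcons (Vec Nat 0) 2 (vnil Nat) (vcons (Vec Nat 0) 1 (vnil ((\(d : Type0). \(φ : Nat). d) Nat 3)) (vcons (Vec Nat 0) 0 (vnil Nat) (vnil (Vec Nat 0)))))
  ~> refl (Vec (Vec Nat 0) 3) (vcons (Vec Nat 0) 2 (vnil Nat) (vcons (Vec Nat 0) 1 (vnil ((\(d : Nat). Nat) 3)) (vcons (Vec Nat 0) 0 (vnil Nat) (vnil (Vec Nat 0)))))
  ~> refl (Vec (Vec Nat 0) 3) (vcons (Vec Nat 0) 2 (vnil Nat) (vcons (Vec Nat 0) 1 (vnil Nat) (vcons (Vec Nat 0) 0 (vnil Nat) (vnil (Vec Nat 0)))))
the term's type:
  Eq (Vec (Vec Nat 0) 3) (vcons (Vec Nat 0) 2 (vnil Nat) (vcons (Vec Nat 0) 1 (vnil Nat) (vcons (Vec Nat 0) 0 (vnil Nat) (vnil (Vec Nat 0))))) (vcons (Vec Nat 0) 2 (vnil Nat) (vcons (Vec Nat 0) 1 (vnil Nat) (vcons (Vec Nat 0) 0 (vnil Nat) (vnil (Vec Nat 0)))))


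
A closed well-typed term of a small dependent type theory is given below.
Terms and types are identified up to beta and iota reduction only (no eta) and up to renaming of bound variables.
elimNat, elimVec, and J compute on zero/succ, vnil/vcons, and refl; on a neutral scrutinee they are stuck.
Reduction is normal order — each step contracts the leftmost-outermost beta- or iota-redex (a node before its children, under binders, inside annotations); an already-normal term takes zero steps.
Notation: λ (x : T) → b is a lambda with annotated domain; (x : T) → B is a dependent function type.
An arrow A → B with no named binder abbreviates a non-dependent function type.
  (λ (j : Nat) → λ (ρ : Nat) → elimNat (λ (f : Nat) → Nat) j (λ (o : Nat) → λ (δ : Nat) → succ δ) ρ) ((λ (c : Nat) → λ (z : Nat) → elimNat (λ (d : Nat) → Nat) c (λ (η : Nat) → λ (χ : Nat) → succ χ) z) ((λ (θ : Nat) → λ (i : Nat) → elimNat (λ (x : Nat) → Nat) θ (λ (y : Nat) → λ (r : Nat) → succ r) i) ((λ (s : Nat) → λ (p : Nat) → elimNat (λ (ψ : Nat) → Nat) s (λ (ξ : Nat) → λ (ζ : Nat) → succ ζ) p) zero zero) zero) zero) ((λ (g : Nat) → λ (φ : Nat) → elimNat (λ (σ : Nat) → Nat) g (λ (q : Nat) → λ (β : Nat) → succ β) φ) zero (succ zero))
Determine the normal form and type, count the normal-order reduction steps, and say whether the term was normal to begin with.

reduced normal form:
  succ zero
inferred type:
  Nat
steps to reach normal form (normal order): 21
already normal: no
first contracted redex: a beta-redex


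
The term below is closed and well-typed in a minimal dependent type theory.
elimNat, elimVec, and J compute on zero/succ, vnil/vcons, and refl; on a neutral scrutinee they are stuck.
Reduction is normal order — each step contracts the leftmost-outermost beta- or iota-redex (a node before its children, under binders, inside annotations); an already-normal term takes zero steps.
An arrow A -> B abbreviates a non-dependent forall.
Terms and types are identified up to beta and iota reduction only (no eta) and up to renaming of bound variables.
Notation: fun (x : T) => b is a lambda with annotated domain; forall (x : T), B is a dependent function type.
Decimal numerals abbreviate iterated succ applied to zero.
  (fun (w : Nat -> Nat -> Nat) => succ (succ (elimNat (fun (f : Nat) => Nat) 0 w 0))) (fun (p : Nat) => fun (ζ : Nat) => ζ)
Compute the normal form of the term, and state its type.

normal form:
  2
inferred type:
  Nat
observation: 2 normal-order steps separate the term from its normal form.


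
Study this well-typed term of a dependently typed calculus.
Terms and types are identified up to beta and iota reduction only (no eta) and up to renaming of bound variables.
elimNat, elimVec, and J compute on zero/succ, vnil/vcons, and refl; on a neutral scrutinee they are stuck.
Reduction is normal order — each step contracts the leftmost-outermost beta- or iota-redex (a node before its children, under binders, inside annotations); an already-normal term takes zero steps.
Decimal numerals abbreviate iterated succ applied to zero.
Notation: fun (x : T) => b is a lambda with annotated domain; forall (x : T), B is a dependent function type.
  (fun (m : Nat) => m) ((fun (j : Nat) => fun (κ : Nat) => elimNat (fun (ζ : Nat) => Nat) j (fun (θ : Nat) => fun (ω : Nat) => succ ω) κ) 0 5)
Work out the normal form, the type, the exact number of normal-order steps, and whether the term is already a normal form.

resulting normal form:
  5
type:
  Nat
steps to reach normal form (normal order): 19
started in normal form: no
first redex: a beta-redex


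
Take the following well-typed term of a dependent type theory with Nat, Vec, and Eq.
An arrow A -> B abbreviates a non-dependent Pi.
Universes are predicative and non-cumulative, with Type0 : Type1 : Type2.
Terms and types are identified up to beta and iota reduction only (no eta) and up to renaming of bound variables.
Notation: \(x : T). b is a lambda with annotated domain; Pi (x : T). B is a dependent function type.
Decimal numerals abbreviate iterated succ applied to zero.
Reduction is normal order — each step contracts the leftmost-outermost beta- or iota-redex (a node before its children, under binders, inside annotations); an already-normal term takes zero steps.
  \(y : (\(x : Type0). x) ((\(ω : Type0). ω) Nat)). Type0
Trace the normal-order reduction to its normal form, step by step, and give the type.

normal-order reduction sequence:
  \(y : (\(x : Type0). x) ((\(ω : Type0). ω) Nat)). Type0
  ~> \(y : (\(x : Type0). x) Nat). Type0
  ~> \(y : Nat). Type0
the term's type:
  Nat -> Type1


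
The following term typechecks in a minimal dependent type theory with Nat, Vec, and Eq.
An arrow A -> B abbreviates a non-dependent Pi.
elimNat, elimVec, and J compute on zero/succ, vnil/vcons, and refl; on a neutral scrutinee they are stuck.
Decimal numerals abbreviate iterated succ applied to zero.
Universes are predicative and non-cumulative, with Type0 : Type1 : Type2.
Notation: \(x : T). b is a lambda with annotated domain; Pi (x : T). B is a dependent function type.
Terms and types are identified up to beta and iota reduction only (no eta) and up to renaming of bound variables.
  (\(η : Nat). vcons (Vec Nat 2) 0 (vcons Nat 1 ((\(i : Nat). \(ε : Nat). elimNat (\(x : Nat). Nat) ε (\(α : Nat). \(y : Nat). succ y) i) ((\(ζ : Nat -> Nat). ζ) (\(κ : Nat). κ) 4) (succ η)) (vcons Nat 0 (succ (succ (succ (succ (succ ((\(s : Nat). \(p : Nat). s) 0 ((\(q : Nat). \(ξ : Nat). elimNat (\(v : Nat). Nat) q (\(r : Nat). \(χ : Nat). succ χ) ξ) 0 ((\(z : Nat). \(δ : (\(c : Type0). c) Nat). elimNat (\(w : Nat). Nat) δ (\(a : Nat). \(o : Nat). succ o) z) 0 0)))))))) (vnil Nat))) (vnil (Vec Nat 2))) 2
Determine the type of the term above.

inferred type:
  Vec (Vec Nat 2) 1
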